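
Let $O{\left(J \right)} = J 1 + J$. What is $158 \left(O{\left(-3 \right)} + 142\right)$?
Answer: $21488$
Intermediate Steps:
$O{\left(J \right)} = 2 J$ ($O{\left(J \right)} = J + J = 2 J$)
$158 \left(O{\left(-3 \right)} + 142\right) = 158 \left(2 \left(-3\right) + 142\right) = 158 \left(-6 + 142\right) = 158 \cdot 136 = 21488$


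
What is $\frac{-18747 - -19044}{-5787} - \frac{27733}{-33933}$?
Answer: $\frac{16712530}{21818919} \approx 0.76597$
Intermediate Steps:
$\frac{-18747 - -19044}{-5787} - \frac{27733}{-33933} = \left(-18747 + 19044\right) \left(- \frac{1}{5787}\right) - - \frac{27733}{33933} = 297 \left(- \frac{1}{5787}\right) + \frac{27733}{33933} = - \frac{33}{643} + \frac{27733}{33933} = \frac{16712530}{21818919}$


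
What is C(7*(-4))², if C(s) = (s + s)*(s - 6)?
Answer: 3625216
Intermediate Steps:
C(s) = 2*s*(-6 + s) (C(s) = (2*s)*(-6 + s) = 2*s*(-6 + s))
C(7*(-4))² = (2*(7*(-4))*(-6 + 7*(-4)))² = (2*(-28)*(-6 - 28))² = (2*(-28)*(-34))² = 1904² = 3625216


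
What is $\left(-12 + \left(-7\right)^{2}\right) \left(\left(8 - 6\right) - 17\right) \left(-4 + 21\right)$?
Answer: $-9435$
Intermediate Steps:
$\left(-12 + \left(-7\right)^{2}\right) \left(\left(8 - 6\right) - 17\right) \left(-4 + 21\right) = \left(-12 + 49\right) \left(2 - 17\right) 17 = 37 \left(\left(-15\right) 17\right) = 37 \left(-255\right) = -9435$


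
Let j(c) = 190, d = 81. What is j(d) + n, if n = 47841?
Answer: 48031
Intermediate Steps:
j(d) + n = 190 + 47841 = 48031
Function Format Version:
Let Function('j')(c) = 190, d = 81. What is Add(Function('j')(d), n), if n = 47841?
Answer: 48031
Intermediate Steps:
Add(Function('j')(d), n) = Add(190, 47841) = 48031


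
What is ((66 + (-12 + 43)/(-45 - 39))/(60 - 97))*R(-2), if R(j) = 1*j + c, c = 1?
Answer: 149/84 ≈ 1.7738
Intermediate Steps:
R(j) = 1 + j (R(j) = 1*j + 1 = j + 1 = 1 + j)
((66 + (-12 + 43)/(-45 - 39))/(60 - 97))*R(-2) = ((66 + (-12 + 43)/(-45 - 39))/(60 - 97))*(1 - 2) = ((66 + 31/(-84))/(-37))*(-1) = ((66 + 31*(-1/84))*(-1/37))*(-1) = ((66 - 31/84)*(-1/37))*(-1) = ((5513/84)*(-1/37))*(-1) = -149/84*(-1) = 149/84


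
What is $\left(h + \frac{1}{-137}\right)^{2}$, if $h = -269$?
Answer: $\frac{1358217316}{18769} \approx 72365.0$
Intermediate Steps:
$\left(h + \frac{1}{-137}\right)^{2} = \left(-269 + \frac{1}{-137}\right)^{2} = \left(-269 - \frac{1}{137}\right)^{2} = \left(- \frac{36854}{137}\right)^{2} = \frac{1358217316}{18769}$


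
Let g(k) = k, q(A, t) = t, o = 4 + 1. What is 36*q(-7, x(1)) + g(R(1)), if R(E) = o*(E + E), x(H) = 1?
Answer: 46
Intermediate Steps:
o = 5
R(E) = 10*E (R(E) = 5*(E + E) = 5*(2*E) = 10*E)
36*q(-7, x(1)) + g(R(1)) = 36*1 + 10*1 = 36 + 10 = 46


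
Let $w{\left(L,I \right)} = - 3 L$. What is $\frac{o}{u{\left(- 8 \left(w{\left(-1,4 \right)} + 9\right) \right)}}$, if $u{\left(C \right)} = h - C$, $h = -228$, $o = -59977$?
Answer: $\frac{59977}{132} \approx 454.37$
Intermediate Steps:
$u{\left(C \right)} = -228 - C$
$\frac{o}{u{\left(- 8 \left(w{\left(-1,4 \right)} + 9\right) \right)}} = - \frac{59977}{-228 - - 8 \left(\left(-3\right) \left(-1\right) + 9\right)} = - \frac{59977}{-228 - - 8 \left(3 + 9\right)} = - \frac{59977}{-228 - \left(-8\right) 12} = - \frac{59977}{-228 - -96} = - \frac{59977}{-228 + 96} = - \frac{59977}{-132} = \left(-59977\right) \left(- \frac{1}{132}\right) = \frac{59977}{132}$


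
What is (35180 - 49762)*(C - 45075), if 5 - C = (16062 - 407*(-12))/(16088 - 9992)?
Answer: 333888508801/508 ≈ 6.5726e+8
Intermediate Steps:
C = 1589/1016 (C = 5 - (16062 - 407*(-12))/(16088 - 9992) = 5 - (16062 + 4884)/6096 = 5 - 20946/6096 = 5 - 1*3491/1016 = 5 - 3491/1016 = 1589/1016 ≈ 1.5640)
(35180 - 49762)*(C - 45075) = (35180 - 49762)*(1589/1016 - 45075) = -14582*(-45794611/1016) = 333888508801/508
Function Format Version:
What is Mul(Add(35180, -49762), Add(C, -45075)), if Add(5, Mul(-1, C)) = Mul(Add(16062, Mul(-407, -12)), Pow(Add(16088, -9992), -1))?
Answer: Rational(333888508801, 508) ≈ 6.5726e+8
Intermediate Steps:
C = Rational(1589, 1016) (C = Add(5, Mul(-1, Mul(Add(16062, Mul(-407, -12)), Pow(Add(16088, -9992), -1)))) = Add(5, Mul(-1, Mul(Add(16062, 4884), Pow(6096, -1)))) = Add(5, Mul(-1, Mul(20946, Rational(1, 6096)))) = Add(5, Mul(-1, Rational(3491, 1016))) = Add(5, Rational(-3491, 1016)) = Rational(1589, 1016) ≈ 1.5640)
Mul(Add(35180, -49762), Add(C, -45075)) = Mul(Add(35180, -49762), Add(Rational(1589, 1016), -45075)) = Mul(-14582, Rational(-45794611, 1016)) = Rational(333888508801, 508)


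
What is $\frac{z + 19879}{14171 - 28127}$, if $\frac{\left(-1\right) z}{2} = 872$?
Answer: $- \frac{6045}{4652} \approx -1.2994$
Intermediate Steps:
$z = -1744$ ($z = \left(-2\right) 872 = -1744$)
$\frac{z + 19879}{14171 - 28127} = \frac{-1744 + 19879}{14171 - 28127} = \frac{18135}{-13956} = 18135 \left(- \frac{1}{13956}\right) = - \frac{6045}{4652}$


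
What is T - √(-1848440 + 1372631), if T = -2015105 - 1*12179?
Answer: -2027284 - I*√475809 ≈ -2.0273e+6 - 689.79*I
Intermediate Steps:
T = -2027284 (T = -2015105 - 12179 = -2027284)
T - √(-1848440 + 1372631) = -2027284 - √(-1848440 + 1372631) = -2027284 - √(-475809) = -2027284 - I*√475809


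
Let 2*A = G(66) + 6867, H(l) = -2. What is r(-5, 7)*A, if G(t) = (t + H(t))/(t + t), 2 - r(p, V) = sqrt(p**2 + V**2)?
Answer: 226627/33 - 226627*sqrt(74)/66 ≈ -22671.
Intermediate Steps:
r(p, V) = 2 - sqrt(V**2 + p**2) (r(p, V) = 2 - sqrt(p**2 + V**2) = 2 - sqrt(V**2 + p**2))
G(t) = (-2 + t)/(2*t) (G(t) = (t - 2)/(t + t) = (-2 + t)/((2*t)) = (-2 + t)*(1/(2*t)) = (-2 + t)/(2*t))
A = 226627/66 (A = ((1/2)*(-2 + 66)/66 + 6867)/2 = ((1/2)*(1/66)*64 + 6867)/2 = (16/33 + 6867)/2 = (1/2)*(226627/33) = 226627/66 ≈ 3433.7)
r(-5, 7)*A = (2 - sqrt(7**2 + (-5)**2))*(226627/66) = (2 - sqrt(49 + 25))*(226627/66) = (2 - sqrt(74))*(226627/66) = 226627/33 - 226627*sqrt(74)/66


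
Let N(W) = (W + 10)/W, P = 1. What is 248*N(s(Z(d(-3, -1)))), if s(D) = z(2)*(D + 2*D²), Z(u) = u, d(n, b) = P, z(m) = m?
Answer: 1984/3 ≈ 661.33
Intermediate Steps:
d(n, b) = 1
s(D) = 2*D + 4*D² (s(D) = 2*(D + 2*D²) = 2*D + 4*D²)
N(W) = (10 + W)/W
248*N(s(Z(d(-3, -1)))) = 248*((10 + 2*1*(1 + 2*1))/((2*1*(1 + 2*1)))) = 248*((10 + 2*1*(1 + 2))/((2*1*(1 + 2)))) = 248*((10 + 2*1*3)/((2*1*3))) = 248*((10 + 6)/6) = 248*((⅙)*16) = 248*(8/3) = 1984/3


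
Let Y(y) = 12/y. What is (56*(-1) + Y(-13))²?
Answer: 547600/169 ≈ 3240.2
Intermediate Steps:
(56*(-1) + Y(-13))² = (56*(-1) + 12/(-13))² = (-56 + 12*(-1/13))² = (-56 - 12/13)² = (-740/13)² = 547600/169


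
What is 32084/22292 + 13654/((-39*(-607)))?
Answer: 265974875/131929629 ≈ 2.0160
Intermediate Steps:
32084/22292 + 13654/((-39*(-607))) = 32084*(1/22292) + 13654/23673 = 8021/5573 + 13654*(1/23673) = 8021/5573 + 13654/23673 = 265974875/131929629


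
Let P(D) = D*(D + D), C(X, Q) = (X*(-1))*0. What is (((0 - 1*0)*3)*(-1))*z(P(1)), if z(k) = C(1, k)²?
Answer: 0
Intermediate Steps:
C(X, Q) = 0 (C(X, Q) = -X*0 = 0)
P(D) = 2*D² (P(D) = D*(2*D) = 2*D²)
z(k) = 0 (z(k) = 0² = 0)
(((0 - 1*0)*3)*(-1))*z(P(1)) = (((0 - 1*0)*3)*(-1))*0 = (((0 + 0)*3)*(-1))*0 = ((0*3)*(-1))*0 = (0*(-1))*0 = 0*0 = 0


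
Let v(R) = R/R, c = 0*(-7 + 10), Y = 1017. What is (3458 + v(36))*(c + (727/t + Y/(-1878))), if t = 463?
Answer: 1031283555/289838 ≈ 3558.1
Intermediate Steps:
c = 0 (c = 0*3 = 0)
v(R) = 1
(3458 + v(36))*(c + (727/t + Y/(-1878))) = (3458 + 1)*(0 + (727/463 + 1017/(-1878))) = 3459*(0 + (727*(1/463) + 1017*(-1/1878))) = 3459*(0 + (727/463 - 339/626)) = 3459*(0 + 298145/289838) = 3459*(298145/289838) = 1031283555/289838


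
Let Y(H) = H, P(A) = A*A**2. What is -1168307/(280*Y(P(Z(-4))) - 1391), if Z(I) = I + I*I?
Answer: -1168307/482449 ≈ -2.4216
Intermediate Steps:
Z(I) = I + I**2
P(A) = A**3
-1168307/(280*Y(P(Z(-4))) - 1391) = -1168307/(280*(-4*(1 - 4))**3 - 1391) = -1168307/(280*(-4*(-3))**3 - 1391) = -1168307/(280*12**3 - 1391) = -1168307/(280*1728 - 1391) = -1168307/(483840 - 1391) = -1168307/482449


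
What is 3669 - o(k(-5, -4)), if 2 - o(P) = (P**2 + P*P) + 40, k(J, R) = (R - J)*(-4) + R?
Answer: 3835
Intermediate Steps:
k(J, R) = -3*R + 4*J (k(J, R) = (-4*R + 4*J) + R = -3*R + 4*J)
o(P) = -38 - 2*P**2 (o(P) = 2 - ((P**2 + P*P) + 40) = 2 - ((P**2 + P**2) + 40) = 2 - (2*P**2 + 40) = 2 - (40 + 2*P**2) = 2 + (-40 - 2*P**2) = -38 - 2*P**2)
3669 - o(k(-5, -4)) = 3669 - (-38 - 2*(-3*(-4) + 4*(-5))**2) = 3669 - (-38 - 2*(12 - 20)**2) = 3669 - (-38 - 2*(-8)**2) = 3669 - (-38 - 2*64) = 3669 - (-38 - 128) = 3669 - 1*(-166) = 3669 + 166 = 3835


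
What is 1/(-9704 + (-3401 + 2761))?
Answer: -1/10344 ≈ -9.6674e-5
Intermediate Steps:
1/(-9704 + (-3401 + 2761)) = 1/(-9704 - 640) = 1/(-10344) = -1/10344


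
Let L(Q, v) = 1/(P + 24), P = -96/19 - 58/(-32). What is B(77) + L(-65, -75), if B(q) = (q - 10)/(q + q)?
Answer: 469653/971894 ≈ 0.48323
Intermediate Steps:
P = -985/304 (P = -96*1/19 - 58*(-1/32) = -96/19 + 29/16 = -985/304 ≈ -3.2401)
L(Q, v) = 304/6311 (L(Q, v) = 1/(-985/304 + 24) = 1/(6311/304) = 304/6311)
B(q) = (-10 + q)/(2*q) (B(q) = (-10 + q)/((2*q)) = (-10 + q)*(1/(2*q)) = (-10 + q)/(2*q))
B(77) + L(-65, -75) = (½)*(-10 + 77)/77 + 304/6311 = (½)*(1/77)*67 + 304/6311 = 67/154 + 304/6311 = 469653/971894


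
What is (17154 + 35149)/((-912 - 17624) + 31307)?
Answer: 52303/12771 ≈ 4.0955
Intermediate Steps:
(17154 + 35149)/((-912 - 17624) + 31307) = 52303/(-18536 + 31307) = 52303/12771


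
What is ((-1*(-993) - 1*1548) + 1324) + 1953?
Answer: 2722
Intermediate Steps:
((-1*(-993) - 1*1548) + 1324) + 1953 = ((993 - 1548) + 1324) + 1953 = (-555 + 1324) + 1953 = 769 + 1953 = 2722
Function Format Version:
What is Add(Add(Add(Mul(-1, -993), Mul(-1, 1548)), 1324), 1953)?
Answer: 2722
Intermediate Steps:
Add(Add(Add(Mul(-1, -993), Mul(-1, 1548)), 1324), 1953) = Add(Add(Add(993, -1548), 1324), 1953) = Add(Add(-555, 1324), 1953) = Add(769, 1953) = 2722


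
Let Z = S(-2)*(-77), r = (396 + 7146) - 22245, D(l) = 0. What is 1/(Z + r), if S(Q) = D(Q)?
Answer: -1/14703 ≈ -6.8013e-5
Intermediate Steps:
S(Q) = 0
r = -14703 (r = 7542 - 22245 = -14703)
Z = 0 (Z = 0*(-77) = 0)
1/(Z + r) = 1/(0 - 14703) = 1/(-14703) = -1/14703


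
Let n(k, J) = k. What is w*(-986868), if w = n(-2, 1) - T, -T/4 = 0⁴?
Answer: 1973736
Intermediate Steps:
T = 0 (T = -4*0⁴ = -4*0 = 0)
w = -2 (w = -2 - 1*0 = -2 + 0 = -2)
w*(-986868) = -2*(-986868) = 1973736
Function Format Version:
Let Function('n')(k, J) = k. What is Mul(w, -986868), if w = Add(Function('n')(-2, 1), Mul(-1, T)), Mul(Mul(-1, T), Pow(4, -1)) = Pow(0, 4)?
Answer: 1973736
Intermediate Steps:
T = 0 (T = Mul(-4, Pow(0, 4)) = Mul(-4, 0) = 0)
w = -2 (w = Add(-2, Mul(-1, 0)) = Add(-2, 0) = -2)
Mul(w, -986868) = Mul(-2, -986868) = 1973736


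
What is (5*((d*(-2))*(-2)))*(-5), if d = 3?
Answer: -300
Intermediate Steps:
(5*((d*(-2))*(-2)))*(-5) = (5*((3*(-2))*(-2)))*(-5) = (5*(-6*(-2)))*(-5) = (5*12)*(-5) = 60*(-5) = -300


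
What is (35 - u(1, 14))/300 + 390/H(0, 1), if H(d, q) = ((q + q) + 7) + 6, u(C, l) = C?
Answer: 3917/150 ≈ 26.113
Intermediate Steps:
H(d, q) = 13 + 2*q (H(d, q) = (2*q + 7) + 6 = (7 + 2*q) + 6 = 13 + 2*q)
(35 - u(1, 14))/300 + 390/H(0, 1) = (35 - 1*1)/300 + 390/(13 + 2*1) = (35 - 1)*(1/300) + 390/(13 + 2) = 34*(1/300) + 390/15 = 17/150 + 390*(1/15) = 17/150 + 26 = 3917/150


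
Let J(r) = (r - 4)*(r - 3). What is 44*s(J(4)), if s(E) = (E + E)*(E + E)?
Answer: 0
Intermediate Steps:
J(r) = (-4 + r)*(-3 + r)
s(E) = 4*E² (s(E) = (2*E)*(2*E) = 4*E²)
44*s(J(4)) = 44*(4*(12 + 4² - 7*4)²) = 44*(4*(12 + 16 - 28)²) = 44*(4*0²) = 44*(4*0) = 44*0 = 0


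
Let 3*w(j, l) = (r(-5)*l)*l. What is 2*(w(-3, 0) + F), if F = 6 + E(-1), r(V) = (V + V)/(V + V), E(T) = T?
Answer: 10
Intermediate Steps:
r(V) = 1 (r(V) = (2*V)/((2*V)) = (2*V)*(1/(2*V)) = 1)
F = 5 (F = 6 - 1 = 5)
w(j, l) = l²/3 (w(j, l) = ((1*l)*l)/3 = (l*l)/3 = l²/3)
2*(w(-3, 0) + F) = 2*((⅓)*0² + 5) = 2*((⅓)*0 + 5) = 2*(0 + 5) = 2*5 = 10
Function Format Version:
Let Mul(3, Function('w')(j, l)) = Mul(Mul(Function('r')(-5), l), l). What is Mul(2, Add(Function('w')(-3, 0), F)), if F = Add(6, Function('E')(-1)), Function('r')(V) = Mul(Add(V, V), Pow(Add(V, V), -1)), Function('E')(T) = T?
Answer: 10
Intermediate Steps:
Function('r')(V) = 1 (Function('r')(V) = Mul(Mul(2, V), Pow(Mul(2, V), -1)) = Mul(Mul(2, V), Mul(Rational(1, 2), Pow(V, -1))) = 1)
F = 5 (F = Add(6, -1) = 5)
Function('w')(j, l) = Mul(Rational(1, 3), Pow(l, 2)) (Function('w')(j, l) = Mul(Rational(1, 3), Mul(Mul(1, l), l)) = Mul(Rational(1, 3), Mul(l, l)) = Mul(Rational(1, 3), Pow(l, 2)))
Mul(2, Add(Function('w')(-3, 0), F)) = Mul(2, Add(Mul(Rational(1, 3), Pow(0, 2)), 5)) = Mul(2, Add(Mul(Rational(1, 3), 0), 5)) = Mul(2, Add(0, 5)) = Mul(2, 5) = 10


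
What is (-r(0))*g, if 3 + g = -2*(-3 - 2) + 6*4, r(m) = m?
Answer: 0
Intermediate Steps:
g = 31 (g = -3 + (-2*(-3 - 2) + 6*4) = -3 + (-2*(-5) + 24) = -3 + (10 + 24) = -3 + 34 = 31)
(-r(0))*g = -1*0*31 = 0*31 = 0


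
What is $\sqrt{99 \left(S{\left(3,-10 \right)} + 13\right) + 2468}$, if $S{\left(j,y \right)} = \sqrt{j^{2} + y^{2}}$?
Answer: $\sqrt{3755 + 99 \sqrt{109}} \approx 69.2$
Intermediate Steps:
$\sqrt{99 \left(S{\left(3,-10 \right)} + 13\right) + 2468} = \sqrt{99 \left(\sqrt{3^{2} + \left(-10\right)^{2}} + 13\right) + 2468} = \sqrt{99 \left(\sqrt{9 + 100} + 13\right) + 2468} = \sqrt{99 \left(\sqrt{109} + 13\right) + 2468} = \sqrt{99 \left(13 + \sqrt{109}\right) + 2468} = \sqrt{\left(1287 + 99 \sqrt{109}\right) + 2468} = \sqrt{3755 + 99 \sqrt{109}}$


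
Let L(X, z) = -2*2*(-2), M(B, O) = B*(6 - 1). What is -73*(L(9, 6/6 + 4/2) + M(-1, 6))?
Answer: -219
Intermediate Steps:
M(B, O) = 5*B (M(B, O) = B*5 = 5*B)
L(X, z) = 8 (L(X, z) = -4*(-2) = 8)
-73*(L(9, 6/6 + 4/2) + M(-1, 6)) = -73*(8 + 5*(-1)) = -73*(8 - 5) = -73*3 = -219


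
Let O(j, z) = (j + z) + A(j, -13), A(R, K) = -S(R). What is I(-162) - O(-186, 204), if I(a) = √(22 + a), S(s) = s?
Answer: -204 + 2*I*√35 ≈ -204.0 + 11.832*I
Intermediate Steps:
A(R, K) = -R
O(j, z) = z (O(j, z) = (j + z) - j = z)
I(-162) - O(-186, 204) = √(22 - 162) - 1*204 = √(-140) - 204 = 2*I*√35 - 204 = -204 + 2*I*√35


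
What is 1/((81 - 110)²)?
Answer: 1/841 ≈ 0.0011891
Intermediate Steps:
1/((81 - 110)²) = 1/((-29)²) = 1/841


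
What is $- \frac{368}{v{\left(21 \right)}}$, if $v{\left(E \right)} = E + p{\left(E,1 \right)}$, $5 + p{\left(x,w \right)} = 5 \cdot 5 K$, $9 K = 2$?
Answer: $- \frac{1656}{97} \approx -17.072$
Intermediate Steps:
$K = \frac{2}{9}$ ($K = \frac{1}{9} \cdot 2 = \frac{2}{9} \approx 0.22222$)
$p{\left(x,w \right)} = \frac{5}{9}$ ($p{\left(x,w \right)} = -5 + 5 \cdot 5 \cdot \frac{2}{9} = -5 + 25 \cdot \frac{2}{9} = -5 + \frac{50}{9} = \frac{5}{9}$)
$v{\left(E \right)} = \frac{5}{9} + E$ ($v{\left(E \right)} = E + \frac{5}{9} = \frac{5}{9} + E$)
$- \frac{368}{v{\left(21 \right)}} = - \frac{368}{\frac{5}{9} + 21} = - \frac{368}{\frac{194}{9}} = \left(-368\right) \frac{9}{194} = - \frac{1656}{97}$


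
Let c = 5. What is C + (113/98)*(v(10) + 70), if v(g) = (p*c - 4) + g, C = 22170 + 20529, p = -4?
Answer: 299345/7 ≈ 42764.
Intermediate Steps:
C = 42699
v(g) = -24 + g (v(g) = (-4*5 - 4) + g = (-20 - 4) + g = -24 + g)
C + (113/98)*(v(10) + 70) = 42699 + (113/98)*((-24 + 10) + 70) = 42699 + (113*(1/98))*(-14 + 70) = 42699 + (113/98)*56 = 42699 + 452/7 = 299345/7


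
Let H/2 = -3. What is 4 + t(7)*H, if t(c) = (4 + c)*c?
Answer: -458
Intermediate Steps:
H = -6 (H = 2*(-3) = -6)
t(c) = c*(4 + c)
4 + t(7)*H = 4 + (7*(4 + 7))*(-6) = 4 + (7*11)*(-6) = 4 + 77*(-6) = 4 - 462 = -458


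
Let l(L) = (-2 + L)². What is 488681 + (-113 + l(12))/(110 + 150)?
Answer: 9773619/20 ≈ 4.8868e+5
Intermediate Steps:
488681 + (-113 + l(12))/(110 + 150) = 488681 + (-113 + (-2 + 12)²)/(110 + 150) = 488681 + (-113 + 10²)/260 = 488681 + (-113 + 100)*(1/260) = 488681 - 13*1/260 = 488681 - 1/20 = 9773619/20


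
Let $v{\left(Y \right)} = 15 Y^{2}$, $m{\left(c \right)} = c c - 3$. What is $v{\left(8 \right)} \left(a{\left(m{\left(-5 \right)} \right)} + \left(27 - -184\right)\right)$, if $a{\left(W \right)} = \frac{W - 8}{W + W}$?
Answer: $\frac{2231520}{11} \approx 2.0287 \cdot 10^{5}$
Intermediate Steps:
$m{\left(c \right)} = -3 + c^{2}$ ($m{\left(c \right)} = c^{2} - 3 = -3 + c^{2}$)
$a{\left(W \right)} = \frac{-8 + W}{2 W}$
$v{\left(8 \right)} \left(a{\left(m{\left(-5 \right)} \right)} + \left(27 - -184\right)\right) = 15 \cdot 8^{2} \left(\frac{-8 - \left(3 - \left(-5\right)^{2}\right)}{2 \left(-3 + \left(-5\right)^{2}\right)} + \left(27 - -184\right)\right) = 15 \cdot 64 \left(\frac{-8 + \left(-3 + 25\right)}{2 \left(-3 + 25\right)} + \left(27 + 184\right)\right) = 960 \left(\frac{-8 + 22}{2 \cdot 22} + 211\right) = 960 \left(\frac{1}{2} \cdot \frac{1}{22} \cdot 14 + 211\right) = 960 \left(\frac{7}{22} + 211\right) = 960 \cdot \frac{4649}{22} = \frac{2231520}{11}$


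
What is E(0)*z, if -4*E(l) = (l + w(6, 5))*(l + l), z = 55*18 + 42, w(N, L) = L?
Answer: 0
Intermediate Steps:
z = 1032 (z = 990 + 42 = 1032)
E(l) = -l*(5 + l)/2 (E(l) = -(l + 5)*(l + l)/4 = -(5 + l)*2*l/4 = -l*(5 + l)/2)
E(0)*z = -1/2*0*(5 + 0)*1032 = -1/2*0*5*1032 = 0*1032 = 0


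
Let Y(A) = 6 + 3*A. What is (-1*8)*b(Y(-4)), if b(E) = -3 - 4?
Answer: 56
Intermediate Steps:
b(E) = -7
(-1*8)*b(Y(-4)) = -1*8*(-7) = -8*(-7) = 56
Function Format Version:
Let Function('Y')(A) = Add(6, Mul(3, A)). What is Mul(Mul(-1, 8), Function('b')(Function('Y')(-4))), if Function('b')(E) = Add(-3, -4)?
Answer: 56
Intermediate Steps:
Function('b')(E) = -7
Mul(Mul(-1, 8), Function('b')(Function('Y')(-4))) = Mul(Mul(-1, 8), -7) = Mul(-8, -7) = 56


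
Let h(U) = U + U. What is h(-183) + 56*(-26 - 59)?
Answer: -5126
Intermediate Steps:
h(U) = 2*U
h(-183) + 56*(-26 - 59) = 2*(-183) + 56*(-26 - 59) = -366 + 56*(-85) = -366 - 4760 = -5126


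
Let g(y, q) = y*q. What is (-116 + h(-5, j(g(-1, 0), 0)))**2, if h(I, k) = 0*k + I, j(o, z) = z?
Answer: 14641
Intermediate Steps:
g(y, q) = q*y
h(I, k) = I (h(I, k) = 0 + I = I)
(-116 + h(-5, j(g(-1, 0), 0)))**2 = (-116 - 5)**2 = (-121)**2 = 14641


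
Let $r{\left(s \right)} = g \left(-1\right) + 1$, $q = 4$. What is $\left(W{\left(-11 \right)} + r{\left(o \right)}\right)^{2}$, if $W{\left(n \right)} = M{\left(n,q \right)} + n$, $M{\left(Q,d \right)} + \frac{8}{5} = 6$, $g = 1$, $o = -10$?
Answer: $\frac{1089}{25} \approx 43.56$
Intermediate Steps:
$M{\left(Q,d \right)} = \frac{22}{5}$ ($M{\left(Q,d \right)} = - \frac{8}{5} + 6 = \frac{22}{5}$)
$r{\left(s \right)} = 0$ ($r{\left(s \right)} = 1 \left(-1\right) + 1 = -1 + 1 = 0$)
$W{\left(n \right)} = \frac{22}{5} + n$
$\left(W{\left(-11 \right)} + r{\left(o \right)}\right)^{2} = \left(\left(\frac{22}{5} - 11\right) + 0\right)^{2} = \left(- \frac{33}{5} + 0\right)^{2} = \left(- \frac{33}{5}\right)^{2} = \frac{1089}{25}$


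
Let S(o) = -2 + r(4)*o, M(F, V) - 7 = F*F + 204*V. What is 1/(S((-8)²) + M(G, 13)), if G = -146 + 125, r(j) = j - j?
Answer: 1/3098 ≈ 0.00032279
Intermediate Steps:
r(j) = 0
G = -21
M(F, V) = 7 + F² + 204*V (M(F, V) = 7 + (F*F + 204*V) = 7 + (F² + 204*V) = 7 + F² + 204*V)
S(o) = -2 (S(o) = -2 + 0*o = -2 + 0 = -2)
1/(S((-8)²) + M(G, 13)) = 1/(-2 + (7 + (-21)² + 204*13)) = 1/(-2 + (7 + 441 + 2652)) = 1/(-2 + 3100) = 1/3098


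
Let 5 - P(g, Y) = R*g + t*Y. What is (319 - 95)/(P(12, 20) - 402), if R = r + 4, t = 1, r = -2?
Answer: -32/63 ≈ -0.50794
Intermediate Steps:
R = 2 (R = -2 + 4 = 2)
P(g, Y) = 5 - Y - 2*g (P(g, Y) = 5 - (2*g + 1*Y) = 5 - (2*g + Y) = 5 - (Y + 2*g) = 5 + (-Y - 2*g) = 5 - Y - 2*g)
(319 - 95)/(P(12, 20) - 402) = (319 - 95)/((5 - 1*20 - 2*12) - 402) = 224/((5 - 20 - 24) - 402) = 224/(-39 - 402) = 224/(-441) = 224*(-1/441) = -32/63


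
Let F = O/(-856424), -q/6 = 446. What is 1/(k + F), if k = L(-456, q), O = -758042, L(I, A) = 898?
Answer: 428212/384913397 ≈ 0.0011125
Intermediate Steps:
q = -2676 (q = -6*446 = -2676)
k = 898
F = 379021/428212 (F = -758042/(-856424) = -758042*(-1/856424) = 379021/428212 ≈ 0.88512)
1/(k + F) = 1/(898 + 379021/428212) = 1/(384913397/428212) = 428212/384913397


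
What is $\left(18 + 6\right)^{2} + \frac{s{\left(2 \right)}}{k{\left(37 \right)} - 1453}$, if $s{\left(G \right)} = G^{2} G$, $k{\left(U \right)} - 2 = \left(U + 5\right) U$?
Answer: $\frac{59336}{103} \approx 576.08$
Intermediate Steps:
$k{\left(U \right)} = 2 + U \left(5 + U\right)$ ($k{\left(U \right)} = 2 + \left(U + 5\right) U = 2 + \left(5 + U\right) U = 2 + U \left(5 + U\right)$)
$s{\left(G \right)} = G^{3}$
$\left(18 + 6\right)^{2} + \frac{s{\left(2 \right)}}{k{\left(37 \right)} - 1453} = \left(18 + 6\right)^{2} + \frac{2^{3}}{\left(2 + 37^{2} + 5 \cdot 37\right) - 1453} = 24^{2} + \frac{8}{\left(2 + 1369 + 185\right) - 1453} = 576 + \frac{8}{1556 - 1453} = 576 + \frac{8}{103} = \frac{59336}{103}$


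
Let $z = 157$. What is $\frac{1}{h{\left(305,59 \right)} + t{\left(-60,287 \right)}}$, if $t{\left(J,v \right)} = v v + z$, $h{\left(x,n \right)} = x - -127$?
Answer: $\frac{1}{82958} \approx 1.2054 \cdot 10^{-5}$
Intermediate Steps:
$h{\left(x,n \right)} = 127 + x$ ($h{\left(x,n \right)} = x + 127 = 127 + x$)
$t{\left(J,v \right)} = 157 + v^{2}$ ($t{\left(J,v \right)} = v v + 157 = v^{2} + 157 = 157 + v^{2}$)
$\frac{1}{h{\left(305,59 \right)} + t{\left(-60,287 \right)}} = \frac{1}{\left(127 + 305\right) + \left(157 + 287^{2}\right)} = \frac{1}{432 + \left(157 + 82369\right)} = \frac{1}{432 + 82526} = \frac{1}{82958}$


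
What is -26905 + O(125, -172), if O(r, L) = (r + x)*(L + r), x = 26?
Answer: -34002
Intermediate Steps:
O(r, L) = (26 + r)*(L + r) (O(r, L) = (r + 26)*(L + r) = (26 + r)*(L + r))
-26905 + O(125, -172) = -26905 + (125**2 + 26*(-172) + 26*125 - 172*125) = -26905 + (15625 - 4472 + 3250 - 21500) = -26905 - 7097 = -34002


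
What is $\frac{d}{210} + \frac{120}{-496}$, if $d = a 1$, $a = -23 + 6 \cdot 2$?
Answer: $- \frac{958}{3255} \approx -0.29432$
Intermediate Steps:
$a = -11$ ($a = -23 + 12 = -11$)
$d = -11$ ($d = \left(-11\right) 1 = -11$)
$\frac{d}{210} + \frac{120}{-496} = - \frac{11}{210} + \frac{120}{-496} = \left(-11\right) \frac{1}{210} + 120 \left(- \frac{1}{496}\right) = - \frac{11}{210} - \frac{15}{62} = - \frac{958}{3255}$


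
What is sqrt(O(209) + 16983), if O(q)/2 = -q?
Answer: sqrt(16565) ≈ 128.71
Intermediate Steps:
O(q) = -2*q (O(q) = 2*(-q) = -2*q)
sqrt(O(209) + 16983) = sqrt(-2*209 + 16983) = sqrt(-418 + 16983) = sqrt(16565)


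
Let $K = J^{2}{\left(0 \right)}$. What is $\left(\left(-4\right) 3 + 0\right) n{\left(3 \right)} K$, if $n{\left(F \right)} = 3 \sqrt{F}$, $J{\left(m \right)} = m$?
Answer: $0$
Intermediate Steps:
$K = 0$ ($K = 0^{2} = 0$)
$\left(\left(-4\right) 3 + 0\right) n{\left(3 \right)} K = \left(\left(-4\right) 3 + 0\right) 3 \sqrt{3} \cdot 0 = \left(-12 + 0\right) 3 \sqrt{3} \cdot 0 = - 12 \cdot 3 \sqrt{3} \cdot 0 = - 36 \sqrt{3} \cdot 0 = 0$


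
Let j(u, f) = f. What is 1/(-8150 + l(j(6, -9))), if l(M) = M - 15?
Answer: -1/8174 ≈ -0.00012234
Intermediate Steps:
l(M) = -15 + M
1/(-8150 + l(j(6, -9))) = 1/(-8150 + (-15 - 9)) = 1/(-8150 - 24) = 1/(-8174) = -1/8174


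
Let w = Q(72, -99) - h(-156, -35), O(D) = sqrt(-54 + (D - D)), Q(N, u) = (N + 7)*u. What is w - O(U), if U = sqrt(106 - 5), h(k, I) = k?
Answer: -7665 - 3*I*sqrt(6) ≈ -7665.0 - 7.3485*I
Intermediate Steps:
Q(N, u) = u*(7 + N) (Q(N, u) = (7 + N)*u = u*(7 + N))
U = sqrt(101) ≈ 10.050
O(D) = 3*I*sqrt(6) (O(D) = sqrt(-54 + 0) = sqrt(-54) = 3*I*sqrt(6))
w = -7665 (w = -99*(7 + 72) - 1*(-156) = -99*79 + 156 = -7821 + 156 = -7665)
w - O(U) = -7665 - 3*I*sqrt(6)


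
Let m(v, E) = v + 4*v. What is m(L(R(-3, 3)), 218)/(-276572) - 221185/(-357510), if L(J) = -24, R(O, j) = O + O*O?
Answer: 3060823951/4943862786 ≈ 0.61912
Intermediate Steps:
R(O, j) = O + O²
m(v, E) = 5*v
m(L(R(-3, 3)), 218)/(-276572) - 221185/(-357510) = (5*(-24))/(-276572) - 221185/(-357510) = -120*(-1/276572) - 221185*(-1/357510) = 30/69143 + 44237/71502 = 3060823951/4943862786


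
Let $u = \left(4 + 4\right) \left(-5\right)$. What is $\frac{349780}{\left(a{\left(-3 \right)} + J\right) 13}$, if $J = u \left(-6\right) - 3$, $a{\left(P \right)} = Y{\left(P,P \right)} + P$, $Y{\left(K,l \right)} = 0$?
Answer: $\frac{174890}{1521} \approx 114.98$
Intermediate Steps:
$u = -40$ ($u = 8 \left(-5\right) = -40$)
$a{\left(P \right)} = P$ ($a{\left(P \right)} = 0 + P = P$)
$J = 237$ ($J = \left(-40\right) \left(-6\right) - 3 = 240 - 3 = 237$)
$\frac{349780}{\left(a{\left(-3 \right)} + J\right) 13} = \frac{349780}{\left(-3 + 237\right) 13} = \frac{349780}{234 \cdot 13} = \frac{349780}{3042} = 349780 \cdot \frac{1}{3042} = \frac{174890}{1521}$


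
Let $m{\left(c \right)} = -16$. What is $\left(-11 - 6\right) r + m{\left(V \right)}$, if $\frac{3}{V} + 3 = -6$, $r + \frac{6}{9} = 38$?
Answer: $- \frac{1952}{3} \approx -650.67$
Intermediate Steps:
$r = \frac{112}{3}$ ($r = - \frac{2}{3} + 38 = \frac{112}{3} \approx 37.333$)
$V = - \frac{1}{3}$ ($V = \frac{3}{-3 - 6} = \frac{3}{-9} = 3 \left(- \frac{1}{9}\right) = - \frac{1}{3} \approx -0.33333$)
$\left(-11 - 6\right) r + m{\left(V \right)} = \left(-11 - 6\right) \frac{112}{3} - 16 = \left(-17\right) \frac{112}{3} - 16 = - \frac{1904}{3} - 16 = - \frac{1952}{3}$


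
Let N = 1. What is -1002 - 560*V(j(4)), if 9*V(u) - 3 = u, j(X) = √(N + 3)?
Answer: -11818/9 ≈ -1313.1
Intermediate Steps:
j(X) = 2 (j(X) = √(1 + 3) = √4 = 2)
V(u) = ⅓ + u/9
-1002 - 560*V(j(4)) = -1002 - 560*(⅓ + (⅑)*2) = -1002 - 560*(⅓ + 2/9) = -1002 - 560*5/9 = -1002 - 2800/9 = -11818/9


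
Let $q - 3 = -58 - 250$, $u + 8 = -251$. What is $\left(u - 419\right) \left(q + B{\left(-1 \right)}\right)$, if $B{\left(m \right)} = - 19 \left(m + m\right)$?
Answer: $181026$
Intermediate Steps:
$u = -259$ ($u = -8 - 251 = -259$)
$B{\left(m \right)} = - 38 m$ ($B{\left(m \right)} = - 19 \cdot 2 m = - 38 m$)
$q = -305$ ($q = 3 - 308 = -305$)
$\left(u - 419\right) \left(q + B{\left(-1 \right)}\right) = \left(-259 - 419\right) \left(-305 - -38\right) = - 678 \left(-305 + 38\right) = \left(-678\right) \left(-267\right) = 181026$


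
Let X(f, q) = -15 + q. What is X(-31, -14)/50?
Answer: -29/50 ≈ -0.58000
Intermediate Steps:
X(-31, -14)/50 = (-15 - 14)/50 = -29*1/50 = -29/50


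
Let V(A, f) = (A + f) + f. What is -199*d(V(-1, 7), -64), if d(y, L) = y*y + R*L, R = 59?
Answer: 717793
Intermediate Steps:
V(A, f) = A + 2*f
d(y, L) = y² + 59*L (d(y, L) = y*y + 59*L = y² + 59*L)
-199*d(V(-1, 7), -64) = -199*((-1 + 2*7)² + 59*(-64)) = -199*((-1 + 14)² - 3776) = -199*(13² - 3776) = -199*(169 - 3776) = -199*(-3607) = 717793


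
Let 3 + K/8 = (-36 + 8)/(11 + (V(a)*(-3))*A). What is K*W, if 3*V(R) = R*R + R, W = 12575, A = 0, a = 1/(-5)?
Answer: -6136600/11 ≈ -5.5787e+5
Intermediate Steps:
a = -⅕ ≈ -0.20000
V(R) = R/3 + R²/3 (V(R) = (R*R + R)/3 = (R² + R)/3 = (R + R²)/3 = R/3 + R²/3)
K = -488/11 (K = -24 + 8*((-36 + 8)/(11 + (((⅓)*(-⅕)*(1 - ⅕))*(-3))*0)) = -24 + 8*(-28/(11 + (((⅓)*(-⅕)*(⅘))*(-3))*0)) = -24 + 8*(-28/(11 - 4/75*(-3)*0)) = -24 + 8*(-28/(11 + (4/25)*0)) = -24 + 8*(-28/(11 + 0)) = -24 + 8*(-28/11) = -24 - 224/11 = -488/11 ≈ -44.364)
K*W = -488/11*12575 = -6136600/11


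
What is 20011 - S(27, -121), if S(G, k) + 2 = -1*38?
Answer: 20051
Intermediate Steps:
S(G, k) = -40 (S(G, k) = -2 - 1*38 = -2 - 38 = -40)
20011 - S(27, -121) = 20011 - 1*(-40) = 20011 + 40 = 20051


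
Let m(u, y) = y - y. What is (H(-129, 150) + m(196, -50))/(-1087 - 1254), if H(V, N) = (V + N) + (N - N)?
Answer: -21/2341 ≈ -0.0089705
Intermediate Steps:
H(V, N) = N + V (H(V, N) = (N + V) + 0 = N + V)
m(u, y) = 0
(H(-129, 150) + m(196, -50))/(-1087 - 1254) = ((150 - 129) + 0)/(-1087 - 1254) = (21 + 0)/(-2341) = 21*(-1/2341) = -21/2341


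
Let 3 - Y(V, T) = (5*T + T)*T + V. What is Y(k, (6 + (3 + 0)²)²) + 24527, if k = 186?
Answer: -279406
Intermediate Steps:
Y(V, T) = 3 - V - 6*T² (Y(V, T) = 3 - ((5*T + T)*T + V) = 3 - ((6*T)*T + V) = 3 - (6*T² + V) = 3 - (V + 6*T²) = 3 + (-V - 6*T²) = 3 - V - 6*T²)
Y(k, (6 + (3 + 0)²)²) + 24527 = (3 - 1*186 - 6*(6 + (3 + 0)²)⁴) + 24527 = (3 - 186 - 6*(6 + 3²)⁴) + 24527 = (3 - 186 - 6*(6 + 9)⁴) + 24527 = (3 - 186 - 6*(15²)²) + 24527 = (3 - 186 - 6*225²) + 24527 = (3 - 186 - 6*50625) + 24527 = (3 - 186 - 303750) + 24527 = -303933 + 24527 = -279406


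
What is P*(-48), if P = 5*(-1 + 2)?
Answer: -240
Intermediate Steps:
P = 5 (P = 5*1 = 5)
P*(-48) = 5*(-48) = -240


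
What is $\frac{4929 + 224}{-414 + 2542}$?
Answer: $\frac{5153}{2128} \approx 2.4215$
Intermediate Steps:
$\frac{4929 + 224}{-414 + 2542} = \frac{5153}{2128}$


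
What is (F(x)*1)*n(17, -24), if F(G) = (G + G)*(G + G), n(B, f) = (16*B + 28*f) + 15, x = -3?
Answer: -13860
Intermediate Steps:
n(B, f) = 15 + 16*B + 28*f
F(G) = 4*G² (F(G) = (2*G)*(2*G) = 4*G²)
(F(x)*1)*n(17, -24) = ((4*(-3)²)*1)*(15 + 16*17 + 28*(-24)) = ((4*9)*1)*(15 + 272 - 672) = (36*1)*(-385) = 36*(-385) = -13860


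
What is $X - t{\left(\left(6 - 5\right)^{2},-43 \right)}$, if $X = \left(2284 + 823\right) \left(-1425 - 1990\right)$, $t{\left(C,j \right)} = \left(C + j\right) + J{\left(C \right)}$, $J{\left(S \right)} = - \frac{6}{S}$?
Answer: $-10610357$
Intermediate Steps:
$t{\left(C,j \right)} = C + j - \frac{6}{C}$ ($t{\left(C,j \right)} = \left(C + j\right) - \frac{6}{C} = C + j - \frac{6}{C}$)
$X = -10610405$ ($X = 3107 \left(-3415\right) = -10610405$)
$X - t{\left(\left(6 - 5\right)^{2},-43 \right)} = -10610405 - \left(\left(6 - 5\right)^{2} - 43 - \frac{6}{\left(6 - 5\right)^{2}}\right) = -10610405 - \left(1^{2} - 43 - \frac{6}{1^{2}}\right) = -10610405 - \left(1 - 43 - \frac{6}{1}\right) = -10610405 - \left(1 - 43 - 6\right) = -10610405 - -48 = -10610405 + 48 = -10610357$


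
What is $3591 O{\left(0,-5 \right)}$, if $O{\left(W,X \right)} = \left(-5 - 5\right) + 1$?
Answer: $-32319$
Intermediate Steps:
$O{\left(W,X \right)} = -9$ ($O{\left(W,X \right)} = -10 + 1 = -9$)
$3591 O{\left(0,-5 \right)} = 3591 \left(-9\right) = -32319$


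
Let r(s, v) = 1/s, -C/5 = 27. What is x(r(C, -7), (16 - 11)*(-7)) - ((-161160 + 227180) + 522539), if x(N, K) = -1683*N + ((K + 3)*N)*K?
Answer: -79454902/135 ≈ -5.8856e+5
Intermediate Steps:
C = -135 (C = -5*27 = -135)
x(N, K) = -1683*N + K*N*(3 + K) (x(N, K) = -1683*N + ((3 + K)*N)*K = -1683*N + (N*(3 + K))*K = -1683*N + K*N*(3 + K))
x(r(C, -7), (16 - 11)*(-7)) - ((-161160 + 227180) + 522539) = (-1683 + ((16 - 11)*(-7))² + 3*((16 - 11)*(-7)))/(-135) - ((-161160 + 227180) + 522539) = -(-1683 + (5*(-7))² + 3*(5*(-7)))/135 - (66020 + 522539) = -(-1683 + (-35)² + 3*(-35))/135 - 1*588559 = -(-1683 + 1225 - 105)/135 - 588559 = -1/135*(-563) - 588559 = 563/135 - 588559 = -79454902/135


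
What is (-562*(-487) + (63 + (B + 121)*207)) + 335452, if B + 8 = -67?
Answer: 618731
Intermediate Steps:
B = -75 (B = -8 - 67 = -75)
(-562*(-487) + (63 + (B + 121)*207)) + 335452 = (-562*(-487) + (63 + (-75 + 121)*207)) + 335452 = (273694 + (63 + 46*207)) + 335452 = (273694 + (63 + 9522)) + 335452 = (273694 + 9585) + 335452 = 283279 + 335452 = 618731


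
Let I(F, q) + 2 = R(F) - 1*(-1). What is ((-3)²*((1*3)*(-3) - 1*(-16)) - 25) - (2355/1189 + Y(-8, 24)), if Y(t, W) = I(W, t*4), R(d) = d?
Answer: 15480/1189 ≈ 13.019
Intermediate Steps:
I(F, q) = -1 + F (I(F, q) = -2 + (F - 1*(-1)) = -2 + (F + 1) = -2 + (1 + F) = -1 + F)
Y(t, W) = -1 + W
((-3)²*((1*3)*(-3) - 1*(-16)) - 25) - (2355/1189 + Y(-8, 24)) = ((-3)²*((1*3)*(-3) - 1*(-16)) - 25) - (2355/1189 + (-1 + 24)) = (9*(3*(-3) + 16) - 25) - (2355*(1/1189) + 23) = (9*(-9 + 16) - 25) - (2355/1189 + 23) = (9*7 - 25) - 1*29702/1189 = (63 - 25) - 29702/1189 = 38 - 29702/1189 = 15480/1189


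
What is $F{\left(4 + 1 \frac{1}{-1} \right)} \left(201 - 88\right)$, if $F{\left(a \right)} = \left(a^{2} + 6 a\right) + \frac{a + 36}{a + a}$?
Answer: $\frac{7571}{2} \approx 3785.5$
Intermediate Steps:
$F{\left(a \right)} = a^{2} + 6 a + \frac{36 + a}{2 a}$ ($F{\left(a \right)} = \left(a^{2} + 6 a\right) + \frac{36 + a}{2 a} = a^{2} + 6 a + \frac{36 + a}{2 a}$)
$F{\left(4 + 1 \frac{1}{-1} \right)} \left(201 - 88\right) = \left(\frac{1}{2} + \left(4 + 1 \frac{1}{-1}\right)^{2} + 6 \left(4 + 1 \frac{1}{-1}\right) + \frac{18}{4 + 1 \frac{1}{-1}}\right) \left(201 - 88\right) = \left(\frac{1}{2} + \left(4 + 1 \left(-1\right)\right)^{2} + 6 \left(4 + 1 \left(-1\right)\right) + \frac{18}{4 + 1 \left(-1\right)}\right) 113 = \left(\frac{1}{2} + \left(4 - 1\right)^{2} + 6 \left(4 - 1\right) + \frac{18}{4 - 1}\right) 113 = \left(\frac{1}{2} + 3^{2} + 6 \cdot 3 + \frac{18}{3}\right) 113 = \left(\frac{1}{2} + 9 + 18 + 18 \cdot \frac{1}{3}\right) 113 = \left(\frac{1}{2} + 9 + 18 + 6\right) 113 = \frac{67}{2} \cdot 113 = \frac{7571}{2}$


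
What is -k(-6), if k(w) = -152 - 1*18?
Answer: 170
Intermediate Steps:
k(w) = -170 (k(w) = -152 - 18 = -170)
-k(-6) = -1*(-170) = 170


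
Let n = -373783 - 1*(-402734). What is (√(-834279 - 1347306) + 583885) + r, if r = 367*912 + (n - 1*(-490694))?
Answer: 1438234 + I*√2181585 ≈ 1.4382e+6 + 1477.0*I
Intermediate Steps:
n = 28951 (n = -373783 + 402734 = 28951)
r = 854349 (r = 367*912 + (28951 - 1*(-490694)) = 334704 + (28951 + 490694) = 334704 + 519645 = 854349)
(√(-834279 - 1347306) + 583885) + r = (√(-834279 - 1347306) + 583885) + 854349 = (√(-2181585) + 583885) + 854349 = (I*√2181585 + 583885) + 854349 = (583885 + I*√2181585) + 854349 = 1438234 + I*√2181585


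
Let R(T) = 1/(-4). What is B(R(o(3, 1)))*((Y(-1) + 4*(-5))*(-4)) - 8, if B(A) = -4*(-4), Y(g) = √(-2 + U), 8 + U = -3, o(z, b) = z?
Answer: 1272 - 64*I*√13 ≈ 1272.0 - 230.76*I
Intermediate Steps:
U = -11 (U = -8 - 3 = -11)
Y(g) = I*√13 (Y(g) = √(-2 - 11) = √(-13) = I*√13)
R(T) = -¼
B(A) = 16
B(R(o(3, 1)))*((Y(-1) + 4*(-5))*(-4)) - 8 = 16*((I*√13 + 4*(-5))*(-4)) - 8 = 16*((I*√13 - 20)*(-4)) - 8 = 16*((-20 + I*√13)*(-4)) - 8 = 16*(80 - 4*I*√13) - 8 = (1280 - 64*I*√13) - 8 = 1272 - 64*I*√13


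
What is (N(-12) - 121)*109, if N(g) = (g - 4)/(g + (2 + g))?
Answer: -144207/11 ≈ -13110.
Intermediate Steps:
N(g) = (-4 + g)/(2 + 2*g)
(N(-12) - 121)*109 = ((-4 - 12)/(2*(1 - 12)) - 121)*109 = ((½)*(-16)/(-11) - 121)*109 = ((½)*(-1/11)*(-16) - 121)*109 = (8/11 - 121)*109 = -1323/11*109 = -144207/11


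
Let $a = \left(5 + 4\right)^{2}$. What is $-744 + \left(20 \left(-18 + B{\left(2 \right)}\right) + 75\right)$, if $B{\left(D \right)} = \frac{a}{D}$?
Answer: $-219$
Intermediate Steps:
$a = 81$ ($a = 9^{2} = 81$)
$B{\left(D \right)} = \frac{81}{D}$
$-744 + \left(20 \left(-18 + B{\left(2 \right)}\right) + 75\right) = -744 + \left(20 \left(-18 + \frac{81}{2}\right) + 75\right) = -744 + \left(20 \cdot \frac{45}{2} + 75\right) = -744 + \left(450 + 75\right) = -744 + 525 = -219$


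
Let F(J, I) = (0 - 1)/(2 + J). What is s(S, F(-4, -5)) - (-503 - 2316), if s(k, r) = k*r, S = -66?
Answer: 2786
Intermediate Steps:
F(J, I) = -1/(2 + J)
s(S, F(-4, -5)) - (-503 - 2316) = -(-66)/(2 - 4) - (-503 - 2316) = -(-66)/(-2) - 1*(-2819) = -(-66)*(-1)/2 + 2819 = -66*½ + 2819 = -33 + 2819 = 2786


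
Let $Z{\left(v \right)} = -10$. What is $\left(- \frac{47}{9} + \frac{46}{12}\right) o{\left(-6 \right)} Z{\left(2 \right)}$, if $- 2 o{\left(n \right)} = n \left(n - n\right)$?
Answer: $0$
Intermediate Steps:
$o{\left(n \right)} = 0$ ($o{\left(n \right)} = - \frac{n \left(n - n\right)}{2} = - \frac{n 0}{2} = \left(- \frac{1}{2}\right) 0 = 0$)
$\left(- \frac{47}{9} + \frac{46}{12}\right) o{\left(-6 \right)} Z{\left(2 \right)} = \left(- \frac{47}{9} + \frac{46}{12}\right) 0 \left(-10\right) = \left(\left(-47\right) \frac{1}{9} + 46 \cdot \frac{1}{12}\right) 0 \left(-10\right) = \left(- \frac{47}{9} + \frac{23}{6}\right) 0 \left(-10\right) = \left(- \frac{25}{18}\right) 0 \left(-10\right) = 0 \left(-10\right) = 0$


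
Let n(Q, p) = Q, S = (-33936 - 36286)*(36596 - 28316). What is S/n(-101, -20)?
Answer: 581438160/101 ≈ 5.7568e+6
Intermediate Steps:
S = -581438160 (S = -70222*8280 = -581438160)
S/n(-101, -20) = -581438160/(-101) = -581438160*(-1/101) = 581438160/101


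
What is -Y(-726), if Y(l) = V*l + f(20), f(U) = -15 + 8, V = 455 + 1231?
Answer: 1224043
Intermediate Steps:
V = 1686
f(U) = -7
Y(l) = -7 + 1686*l (Y(l) = 1686*l - 7 = -7 + 1686*l)
-Y(-726) = -(-7 + 1686*(-726)) = -(-7 - 1224036) = -1*(-1224043) = 1224043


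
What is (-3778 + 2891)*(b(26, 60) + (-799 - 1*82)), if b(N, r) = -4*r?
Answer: 994327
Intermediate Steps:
(-3778 + 2891)*(b(26, 60) + (-799 - 1*82)) = (-3778 + 2891)*(-4*60 + (-799 - 1*82)) = -887*(-240 + (-799 - 82)) = -887*(-240 - 881) = -887*(-1121) = 994327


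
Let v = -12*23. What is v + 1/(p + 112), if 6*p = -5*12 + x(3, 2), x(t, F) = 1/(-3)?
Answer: -506442/1835 ≈ -275.99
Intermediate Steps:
v = -276
x(t, F) = -⅓
p = -181/18 (p = (-5*12 - ⅓)/6 = (-60 - ⅓)/6 = (⅙)*(-181/3) = -181/18 ≈ -10.056)
v + 1/(p + 112) = -276 + 1/(-181/18 + 112) = -276 + 1/(1835/18) = -276 + 18/1835 = -506442/1835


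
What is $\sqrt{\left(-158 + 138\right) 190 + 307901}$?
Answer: $3 \sqrt{33789} \approx 551.45$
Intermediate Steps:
$\sqrt{\left(-158 + 138\right) 190 + 307901} = \sqrt{\left(-20\right) 190 + 307901} = \sqrt{-3800 + 307901} = \sqrt{304101} = 3 \sqrt{33789}$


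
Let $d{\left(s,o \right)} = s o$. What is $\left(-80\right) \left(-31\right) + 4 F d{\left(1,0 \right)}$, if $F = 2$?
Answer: $2480$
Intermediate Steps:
$d{\left(s,o \right)} = o s$
$\left(-80\right) \left(-31\right) + 4 F d{\left(1,0 \right)} = \left(-80\right) \left(-31\right) + 4 \cdot 2 \cdot 0 \cdot 1 = 2480 + 4 \cdot 2 \cdot 0 = 2480 + 4 \cdot 0 = 2480 + 0 = 2480$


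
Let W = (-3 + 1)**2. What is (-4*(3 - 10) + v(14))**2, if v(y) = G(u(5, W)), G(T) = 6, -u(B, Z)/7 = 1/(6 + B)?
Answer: 1156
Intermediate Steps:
W = 4 (W = (-2)**2 = 4)
u(B, Z) = -7/(6 + B)
v(y) = 6
(-4*(3 - 10) + v(14))**2 = (-4*(3 - 10) + 6)**2 = (-4*(-7) + 6)**2 = (28 + 6)**2 = 34**2 = 1156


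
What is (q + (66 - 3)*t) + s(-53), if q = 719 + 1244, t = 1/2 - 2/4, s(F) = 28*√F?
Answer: 1963 + 28*I*√53 ≈ 1963.0 + 203.84*I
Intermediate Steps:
t = 0 (t = 1*(½) - 2*¼ = ½ - ½ = 0)
q = 1963
(q + (66 - 3)*t) + s(-53) = (1963 + (66 - 3)*0) + 28*√(-53) = (1963 + 63*0) + 28*(I*√53) = (1963 + 0) + 28*I*√53 = 1963 + 28*I*√53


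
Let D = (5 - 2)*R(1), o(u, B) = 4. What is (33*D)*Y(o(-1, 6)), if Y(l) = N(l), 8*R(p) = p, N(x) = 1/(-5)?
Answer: -99/40 ≈ -2.4750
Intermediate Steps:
N(x) = -⅕
R(p) = p/8
D = 3/8 (D = (5 - 2)*((⅛)*1) = 3*(⅛) = 3/8 ≈ 0.37500)
Y(l) = -⅕
(33*D)*Y(o(-1, 6)) = (33*(3/8))*(-⅕) = (99/8)*(-⅕) = -99/40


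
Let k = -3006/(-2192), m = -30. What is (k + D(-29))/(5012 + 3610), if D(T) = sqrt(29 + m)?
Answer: 167/1049968 + I/8622 ≈ 0.00015905 + 0.00011598*I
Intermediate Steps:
k = 1503/1096 (k = -3006*(-1/2192) = 1503/1096 ≈ 1.3713)
D(T) = I (D(T) = sqrt(29 - 30) = sqrt(-1) = I)
(k + D(-29))/(5012 + 3610) = (1503/1096 + I)/(5012 + 3610) = (1503/1096 + I)/8622 = (1503/1096 + I)*(1/8622) = 167/1049968 + I/8622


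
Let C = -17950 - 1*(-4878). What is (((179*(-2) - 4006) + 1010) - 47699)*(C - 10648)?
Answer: 1210977160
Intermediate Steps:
C = -13072 (C = -17950 + 4878 = -13072)
(((179*(-2) - 4006) + 1010) - 47699)*(C - 10648) = (((179*(-2) - 4006) + 1010) - 47699)*(-13072 - 10648) = (((-358 - 4006) + 1010) - 47699)*(-23720) = ((-4364 + 1010) - 47699)*(-23720) = (-3354 - 47699)*(-23720) = -51053*(-23720) = 1210977160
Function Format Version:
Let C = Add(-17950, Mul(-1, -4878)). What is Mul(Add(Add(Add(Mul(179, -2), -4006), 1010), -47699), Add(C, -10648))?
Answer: 1210977160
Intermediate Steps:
C = -13072 (C = Add(-17950, 4878) = -13072)
Mul(Add(Add(Add(Mul(179, -2), -4006), 1010), -47699), Add(C, -10648)) = Mul(Add(Add(Add(Mul(179, -2), -4006), 1010), -47699), Add(-13072, -10648)) = Mul(Add(Add(Add(-358, -4006), 1010), -47699), -23720) = Mul(Add(Add(-4364, 1010), -47699), -23720) = Mul(Add(-3354, -47699), -23720) = Mul(-51053, -23720) = 1210977160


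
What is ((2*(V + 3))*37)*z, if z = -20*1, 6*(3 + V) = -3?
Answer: 740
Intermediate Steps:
V = -7/2 (V = -3 + (⅙)*(-3) = -3 - ½ = -7/2 ≈ -3.5000)
z = -20
((2*(V + 3))*37)*z = ((2*(-7/2 + 3))*37)*(-20) = ((2*(-½))*37)*(-20) = -1*37*(-20) = -37*(-20) = 740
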